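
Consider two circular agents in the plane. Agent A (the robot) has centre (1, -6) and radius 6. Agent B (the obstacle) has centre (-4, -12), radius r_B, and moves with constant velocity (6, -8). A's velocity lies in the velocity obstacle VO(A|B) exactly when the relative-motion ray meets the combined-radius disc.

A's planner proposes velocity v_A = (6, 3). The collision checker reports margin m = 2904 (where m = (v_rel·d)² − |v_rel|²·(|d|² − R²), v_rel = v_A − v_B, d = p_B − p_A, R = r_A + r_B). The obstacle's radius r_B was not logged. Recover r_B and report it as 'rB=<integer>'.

m = 2904
d = (-5, -6);  v_rel = (0, 11),  |v_rel|² = 121
v_rel×d = (0)·(-6) − (11)·(-5) = 55
since m = R²·121 − 55²:  R² = (3025 + 2904) / 121 = 49
R = √49 = 7  ⇒  r_B = 7 − 6 = 1

rB=1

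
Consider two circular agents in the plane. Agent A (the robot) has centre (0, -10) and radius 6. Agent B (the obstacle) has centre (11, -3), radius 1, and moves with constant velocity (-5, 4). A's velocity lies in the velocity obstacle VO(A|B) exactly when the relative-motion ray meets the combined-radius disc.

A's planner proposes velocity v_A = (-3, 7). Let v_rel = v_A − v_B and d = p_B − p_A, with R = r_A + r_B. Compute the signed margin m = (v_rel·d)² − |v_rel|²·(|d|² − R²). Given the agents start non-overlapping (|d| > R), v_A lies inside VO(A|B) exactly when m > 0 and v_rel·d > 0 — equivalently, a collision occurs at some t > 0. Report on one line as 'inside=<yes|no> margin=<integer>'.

d = (11, 7),  |d|² = 170;  R = 6+1 = 7,  c = 170−7² = 121
v_rel = (2, 3),  |v_rel|² = 13;  v_rel·d = (2)·(11) + (3)·(7) = 43
13·t² − 86·t + 121 = 0  ⇒  m = 43² − 13·121 = 276
m = 276 > 0,  v_rel·d = 43 > 0  ⇒  inside

inside=yes margin=276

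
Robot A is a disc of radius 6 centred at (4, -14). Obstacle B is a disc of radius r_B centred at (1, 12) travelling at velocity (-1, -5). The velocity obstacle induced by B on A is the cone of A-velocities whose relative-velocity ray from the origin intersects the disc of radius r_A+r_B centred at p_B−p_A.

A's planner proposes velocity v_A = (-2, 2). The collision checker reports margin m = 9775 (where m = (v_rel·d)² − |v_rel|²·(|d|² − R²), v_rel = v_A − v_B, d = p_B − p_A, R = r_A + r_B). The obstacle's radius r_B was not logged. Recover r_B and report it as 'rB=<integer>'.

m = 9775
d = (-3, 26);  v_rel = (-1, 7),  |v_rel|² = 50
v_rel×d = (-1)·(26) − (7)·(-3) = -5
since m = R²·50 − (-5)²:  R² = (25 + 9775) / 50 = 196
R = √196 = 14  ⇒  r_B = 14 − 6 = 8

rB=8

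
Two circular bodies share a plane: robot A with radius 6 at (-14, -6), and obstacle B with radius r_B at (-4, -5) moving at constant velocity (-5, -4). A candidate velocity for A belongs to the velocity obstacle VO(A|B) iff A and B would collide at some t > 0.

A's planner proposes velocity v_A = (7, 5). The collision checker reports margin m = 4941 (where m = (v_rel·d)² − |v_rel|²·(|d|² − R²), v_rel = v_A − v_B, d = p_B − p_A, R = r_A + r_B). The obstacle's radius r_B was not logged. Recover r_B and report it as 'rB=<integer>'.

m = 4941
d = (10, 1);  v_rel = (12, 9),  |v_rel|² = 225
v_rel×d = (12)·(1) − (9)·(10) = -78
since m = R²·225 − (-78)²:  R² = (6084 + 4941) / 225 = 49
R = √49 = 7  ⇒  r_B = 7 − 6 = 1

rB=1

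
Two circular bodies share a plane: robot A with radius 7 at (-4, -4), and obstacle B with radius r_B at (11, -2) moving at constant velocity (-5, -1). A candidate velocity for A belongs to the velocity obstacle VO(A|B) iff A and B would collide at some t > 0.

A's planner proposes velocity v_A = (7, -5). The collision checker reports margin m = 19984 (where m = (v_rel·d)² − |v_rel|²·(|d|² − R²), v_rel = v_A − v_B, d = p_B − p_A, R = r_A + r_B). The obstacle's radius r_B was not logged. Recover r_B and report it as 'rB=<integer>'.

m = 19984
d = (15, 2);  v_rel = (12, -4),  |v_rel|² = 160
v_rel×d = (12)·(2) − (-4)·(15) = 84
since m = R²·160 − 84²:  R² = (7056 + 19984) / 160 = 169
R = √169 = 13  ⇒  r_B = 13 − 7 = 6

rB=6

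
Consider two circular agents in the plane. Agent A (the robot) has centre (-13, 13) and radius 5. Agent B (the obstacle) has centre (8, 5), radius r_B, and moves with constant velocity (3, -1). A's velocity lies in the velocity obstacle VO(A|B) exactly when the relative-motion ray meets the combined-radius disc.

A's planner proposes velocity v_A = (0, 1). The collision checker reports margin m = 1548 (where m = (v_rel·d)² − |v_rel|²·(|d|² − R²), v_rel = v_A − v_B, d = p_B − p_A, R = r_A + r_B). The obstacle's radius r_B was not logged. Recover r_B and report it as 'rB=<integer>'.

m = 1548
d = (21, -8);  v_rel = (-3, 2),  |v_rel|² = 13
v_rel×d = (-3)·(-8) − (2)·(21) = -18
since m = R²·13 − (-18)²:  R² = (324 + 1548) / 13 = 144
R = √144 = 12  ⇒  r_B = 12 − 5 = 7

rB=7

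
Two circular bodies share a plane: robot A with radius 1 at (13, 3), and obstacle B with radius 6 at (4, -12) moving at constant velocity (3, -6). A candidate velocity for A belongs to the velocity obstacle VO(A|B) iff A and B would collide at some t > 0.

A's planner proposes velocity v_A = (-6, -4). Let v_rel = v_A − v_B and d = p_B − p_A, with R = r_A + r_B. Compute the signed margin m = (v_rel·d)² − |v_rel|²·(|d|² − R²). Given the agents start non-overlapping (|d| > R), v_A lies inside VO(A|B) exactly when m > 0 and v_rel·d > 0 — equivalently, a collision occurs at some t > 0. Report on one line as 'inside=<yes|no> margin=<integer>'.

d = (-9, -15),  |d|² = 306;  R = 1+6 = 7,  c = 306−7² = 257
v_rel = (-9, 2),  |v_rel|² = 85;  v_rel·d = (-9)·(-9) + (2)·(-15) = 51
85·t² − 102·t + 257 = 0  ⇒  m = 51² − 85·257 = -19244
m = -19244 < 0,  v_rel·d = 51 > 0  ⇒  outside

inside=no margin=-19244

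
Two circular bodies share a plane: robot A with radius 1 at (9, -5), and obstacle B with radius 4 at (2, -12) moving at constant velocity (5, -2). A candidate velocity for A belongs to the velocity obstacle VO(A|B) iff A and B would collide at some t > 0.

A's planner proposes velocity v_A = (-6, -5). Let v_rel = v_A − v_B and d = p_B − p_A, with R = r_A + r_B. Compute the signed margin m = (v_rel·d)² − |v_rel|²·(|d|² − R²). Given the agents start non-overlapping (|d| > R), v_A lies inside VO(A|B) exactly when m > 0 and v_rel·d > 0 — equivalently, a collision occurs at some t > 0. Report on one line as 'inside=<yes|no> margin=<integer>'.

d = (-7, -7),  |d|² = 98;  R = 1+4 = 5,  c = 98−5² = 73
v_rel = (-11, -3),  |v_rel|² = 130;  v_rel·d = (-11)·(-7) + (-3)·(-7) = 98
130·t² − 196·t + 73 = 0  ⇒  m = 98² − 130·73 = 114
m = 114 > 0,  v_rel·d = 98 > 0  ⇒  inside

inside=yes margin=114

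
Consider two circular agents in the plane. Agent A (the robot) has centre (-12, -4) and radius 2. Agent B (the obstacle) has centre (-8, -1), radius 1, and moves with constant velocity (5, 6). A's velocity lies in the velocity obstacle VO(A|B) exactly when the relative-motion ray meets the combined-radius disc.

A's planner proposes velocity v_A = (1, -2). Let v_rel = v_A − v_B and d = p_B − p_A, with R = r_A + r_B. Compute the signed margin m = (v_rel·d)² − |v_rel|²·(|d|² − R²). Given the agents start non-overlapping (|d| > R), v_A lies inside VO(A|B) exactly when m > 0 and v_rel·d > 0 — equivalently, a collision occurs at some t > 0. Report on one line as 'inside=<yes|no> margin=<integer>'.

d = (4, 3),  |d|² = 25;  R = 2+1 = 3,  c = 25−3² = 16
v_rel = (-4, -8),  |v_rel|² = 80;  v_rel·d = (-4)·(4) + (-8)·(3) = -40
80·t² + 80·t + 16 = 0  ⇒  m = (-40)² − 80·16 = 320
m = 320 > 0,  v_rel·d = -40 < 0  ⇒  outside

inside=no margin=320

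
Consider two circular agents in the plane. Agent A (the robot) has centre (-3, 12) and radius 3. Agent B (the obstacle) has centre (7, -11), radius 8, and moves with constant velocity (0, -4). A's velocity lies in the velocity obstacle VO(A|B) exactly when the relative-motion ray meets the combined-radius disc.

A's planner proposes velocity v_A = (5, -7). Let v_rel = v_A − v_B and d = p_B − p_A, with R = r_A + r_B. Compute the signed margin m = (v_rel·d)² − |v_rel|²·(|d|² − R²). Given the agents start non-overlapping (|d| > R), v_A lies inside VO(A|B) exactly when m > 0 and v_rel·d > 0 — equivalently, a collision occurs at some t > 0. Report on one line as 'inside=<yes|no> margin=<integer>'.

d = (10, -23),  |d|² = 629;  R = 3+8 = 11,  c = 629−11² = 508
v_rel = (5, -3),  |v_rel|² = 34;  v_rel·d = (5)·(10) + (-3)·(-23) = 119
34·t² − 238·t + 508 = 0  ⇒  m = 119² − 34·508 = -3111
m = -3111 < 0,  v_rel·d = 119 > 0  ⇒  outside

inside=no margin=-3111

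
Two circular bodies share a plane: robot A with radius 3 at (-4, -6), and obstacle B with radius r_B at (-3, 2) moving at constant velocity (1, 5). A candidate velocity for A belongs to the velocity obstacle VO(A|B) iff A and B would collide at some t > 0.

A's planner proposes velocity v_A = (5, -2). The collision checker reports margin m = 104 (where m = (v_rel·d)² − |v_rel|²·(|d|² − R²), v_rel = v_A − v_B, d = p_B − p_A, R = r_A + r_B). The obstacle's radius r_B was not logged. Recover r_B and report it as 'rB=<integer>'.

m = 104
d = (1, 8);  v_rel = (4, -7),  |v_rel|² = 65
v_rel×d = (4)·(8) − (-7)·(1) = 39
since m = R²·65 − 39²:  R² = (1521 + 104) / 65 = 25
R = √25 = 5  ⇒  r_B = 5 − 3 = 2

rB=2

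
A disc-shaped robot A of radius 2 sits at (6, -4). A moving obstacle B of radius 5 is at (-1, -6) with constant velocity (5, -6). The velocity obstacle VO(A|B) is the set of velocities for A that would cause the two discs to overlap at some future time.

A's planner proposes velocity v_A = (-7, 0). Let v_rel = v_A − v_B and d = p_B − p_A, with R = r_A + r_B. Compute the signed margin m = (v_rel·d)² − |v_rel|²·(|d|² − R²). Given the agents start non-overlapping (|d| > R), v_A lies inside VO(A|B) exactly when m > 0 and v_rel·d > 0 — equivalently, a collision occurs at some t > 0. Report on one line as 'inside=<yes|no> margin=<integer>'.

d = (-7, -2),  |d|² = 53;  R = 2+5 = 7,  c = 53−7² = 4
v_rel = (-12, 6),  |v_rel|² = 180;  v_rel·d = (-12)·(-7) + (6)·(-2) = 72
180·t² − 144·t + 4 = 0  ⇒  m = 72² − 180·4 = 4464
m = 4464 > 0,  v_rel·d = 72 > 0  ⇒  inside

inside=yes margin=4464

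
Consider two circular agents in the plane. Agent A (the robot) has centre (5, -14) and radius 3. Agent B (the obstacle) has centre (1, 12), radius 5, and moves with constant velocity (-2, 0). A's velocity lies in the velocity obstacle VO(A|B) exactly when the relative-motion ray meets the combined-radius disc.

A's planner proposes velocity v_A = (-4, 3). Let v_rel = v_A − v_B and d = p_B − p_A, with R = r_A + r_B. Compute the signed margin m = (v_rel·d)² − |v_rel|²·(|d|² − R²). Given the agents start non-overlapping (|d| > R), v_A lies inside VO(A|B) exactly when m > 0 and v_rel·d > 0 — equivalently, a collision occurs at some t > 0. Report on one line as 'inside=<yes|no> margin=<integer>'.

d = (-4, 26),  |d|² = 692;  R = 3+5 = 8,  c = 692−8² = 628
v_rel = (-2, 3),  |v_rel|² = 13;  v_rel·d = (-2)·(-4) + (3)·(26) = 86
13·t² − 172·t + 628 = 0  ⇒  m = 86² − 13·628 = -768
m = -768 < 0,  v_rel·d = 86 > 0  ⇒  outside

inside=no margin=-768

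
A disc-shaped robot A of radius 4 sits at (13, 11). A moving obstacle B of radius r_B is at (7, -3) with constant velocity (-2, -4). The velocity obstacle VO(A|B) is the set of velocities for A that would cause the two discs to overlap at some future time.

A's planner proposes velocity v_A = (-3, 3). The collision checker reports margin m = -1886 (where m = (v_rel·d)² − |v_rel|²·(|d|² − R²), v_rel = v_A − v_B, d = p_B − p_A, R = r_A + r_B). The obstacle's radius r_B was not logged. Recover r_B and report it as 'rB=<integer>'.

m = -1886
d = (-6, -14);  v_rel = (-1, 7),  |v_rel|² = 50
v_rel×d = (-1)·(-14) − (7)·(-6) = 56
since m = R²·50 − 56²:  R² = (3136 + -1886) / 50 = 25
R = √25 = 5  ⇒  r_B = 5 − 4 = 1

rB=1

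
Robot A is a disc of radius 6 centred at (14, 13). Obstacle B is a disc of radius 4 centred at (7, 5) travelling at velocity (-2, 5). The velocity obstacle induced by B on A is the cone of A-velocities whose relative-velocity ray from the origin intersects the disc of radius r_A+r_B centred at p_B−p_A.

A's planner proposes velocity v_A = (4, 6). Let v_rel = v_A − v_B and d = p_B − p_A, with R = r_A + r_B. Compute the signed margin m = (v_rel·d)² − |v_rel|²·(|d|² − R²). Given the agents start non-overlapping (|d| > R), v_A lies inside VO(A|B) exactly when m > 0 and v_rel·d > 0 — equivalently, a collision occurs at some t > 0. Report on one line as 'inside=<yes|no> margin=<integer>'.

d = (-7, -8),  |d|² = 113;  R = 6+4 = 10,  c = 113−10² = 13
v_rel = (6, 1),  |v_rel|² = 37;  v_rel·d = (6)·(-7) + (1)·(-8) = -50
37·t² + 100·t + 13 = 0  ⇒  m = (-50)² − 37·13 = 2019
m = 2019 > 0,  v_rel·d = -50 < 0  ⇒  outside

inside=no margin=2019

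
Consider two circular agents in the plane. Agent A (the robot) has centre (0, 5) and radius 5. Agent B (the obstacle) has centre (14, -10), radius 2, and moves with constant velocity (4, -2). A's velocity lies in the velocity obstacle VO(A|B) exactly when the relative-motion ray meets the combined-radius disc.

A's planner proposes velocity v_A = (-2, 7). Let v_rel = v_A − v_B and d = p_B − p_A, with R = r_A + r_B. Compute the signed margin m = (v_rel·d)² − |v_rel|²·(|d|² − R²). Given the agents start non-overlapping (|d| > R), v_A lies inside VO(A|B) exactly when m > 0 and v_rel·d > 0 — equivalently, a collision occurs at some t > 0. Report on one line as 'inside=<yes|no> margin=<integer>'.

d = (14, -15),  |d|² = 421;  R = 5+2 = 7,  c = 421−7² = 372
v_rel = (-6, 9),  |v_rel|² = 117;  v_rel·d = (-6)·(14) + (9)·(-15) = -219
117·t² + 438·t + 372 = 0  ⇒  m = (-219)² − 117·372 = 4437
m = 4437 > 0,  v_rel·d = -219 < 0  ⇒  outside

inside=no margin=4437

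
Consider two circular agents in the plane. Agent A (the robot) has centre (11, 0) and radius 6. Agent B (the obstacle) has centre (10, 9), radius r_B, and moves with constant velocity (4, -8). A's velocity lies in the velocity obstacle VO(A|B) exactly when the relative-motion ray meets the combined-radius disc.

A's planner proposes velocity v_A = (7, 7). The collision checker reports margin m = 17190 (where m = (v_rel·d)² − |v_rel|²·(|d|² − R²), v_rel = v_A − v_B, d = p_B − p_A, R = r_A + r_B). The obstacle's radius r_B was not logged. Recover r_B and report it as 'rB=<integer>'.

m = 17190
d = (-1, 9);  v_rel = (3, 15),  |v_rel|² = 234
v_rel×d = (3)·(9) − (15)·(-1) = 42
since m = R²·234 − 42²:  R² = (1764 + 17190) / 234 = 81
R = √81 = 9  ⇒  r_B = 9 − 6 = 3

rB=3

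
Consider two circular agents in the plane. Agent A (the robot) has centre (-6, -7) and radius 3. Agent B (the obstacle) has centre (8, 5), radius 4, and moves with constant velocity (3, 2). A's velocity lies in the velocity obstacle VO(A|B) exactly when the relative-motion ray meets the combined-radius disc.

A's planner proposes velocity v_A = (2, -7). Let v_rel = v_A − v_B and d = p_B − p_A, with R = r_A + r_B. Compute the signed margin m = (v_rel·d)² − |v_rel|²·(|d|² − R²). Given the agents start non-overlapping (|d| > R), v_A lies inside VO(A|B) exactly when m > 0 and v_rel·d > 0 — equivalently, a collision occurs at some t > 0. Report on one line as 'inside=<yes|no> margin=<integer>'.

d = (14, 12),  |d|² = 340;  R = 3+4 = 7,  c = 340−7² = 291
v_rel = (-1, -9),  |v_rel|² = 82;  v_rel·d = (-1)·(14) + (-9)·(12) = -122
82·t² + 244·t + 291 = 0  ⇒  m = (-122)² − 82·291 = -8978
m = -8978 < 0,  v_rel·d = -122 < 0  ⇒  outside

inside=no margin=-8978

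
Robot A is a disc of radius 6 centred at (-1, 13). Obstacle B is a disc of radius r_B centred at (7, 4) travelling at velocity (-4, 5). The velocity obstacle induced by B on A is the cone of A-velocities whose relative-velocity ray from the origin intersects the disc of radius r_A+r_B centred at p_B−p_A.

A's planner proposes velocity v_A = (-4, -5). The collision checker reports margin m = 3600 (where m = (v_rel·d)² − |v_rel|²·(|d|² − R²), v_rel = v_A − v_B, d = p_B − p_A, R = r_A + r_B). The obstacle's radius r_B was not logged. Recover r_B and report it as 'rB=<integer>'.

m = 3600
d = (8, -9);  v_rel = (0, -10),  |v_rel|² = 100
v_rel×d = (0)·(-9) − (-10)·(8) = 80
since m = R²·100 − 80²:  R² = (6400 + 3600) / 100 = 100
R = √100 = 10  ⇒  r_B = 10 − 6 = 4

rB=4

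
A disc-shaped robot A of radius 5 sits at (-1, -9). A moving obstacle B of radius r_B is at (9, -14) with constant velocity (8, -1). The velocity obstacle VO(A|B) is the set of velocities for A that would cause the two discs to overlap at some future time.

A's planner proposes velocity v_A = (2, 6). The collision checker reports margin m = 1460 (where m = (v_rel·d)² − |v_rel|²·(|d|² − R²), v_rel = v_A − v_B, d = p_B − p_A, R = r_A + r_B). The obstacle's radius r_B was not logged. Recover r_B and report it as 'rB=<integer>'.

m = 1460
d = (10, -5);  v_rel = (-6, 7),  |v_rel|² = 85
v_rel×d = (-6)·(-5) − (7)·(10) = -40
since m = R²·85 − (-40)²:  R² = (1600 + 1460) / 85 = 36
R = √36 = 6  ⇒  r_B = 6 − 5 = 1

rB=1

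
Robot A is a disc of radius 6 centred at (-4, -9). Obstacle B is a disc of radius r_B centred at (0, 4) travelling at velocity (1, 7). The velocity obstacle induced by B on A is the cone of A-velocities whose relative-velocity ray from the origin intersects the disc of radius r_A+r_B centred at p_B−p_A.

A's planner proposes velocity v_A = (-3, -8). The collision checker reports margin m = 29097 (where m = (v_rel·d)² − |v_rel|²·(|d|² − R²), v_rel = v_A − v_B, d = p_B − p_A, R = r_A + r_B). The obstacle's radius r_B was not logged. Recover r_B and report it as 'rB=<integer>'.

m = 29097
d = (4, 13);  v_rel = (-4, -15),  |v_rel|² = 241
v_rel×d = (-4)·(13) − (-15)·(4) = 8
since m = R²·241 − 8²:  R² = (64 + 29097) / 241 = 121
R = √121 = 11  ⇒  r_B = 11 − 6 = 5

rB=5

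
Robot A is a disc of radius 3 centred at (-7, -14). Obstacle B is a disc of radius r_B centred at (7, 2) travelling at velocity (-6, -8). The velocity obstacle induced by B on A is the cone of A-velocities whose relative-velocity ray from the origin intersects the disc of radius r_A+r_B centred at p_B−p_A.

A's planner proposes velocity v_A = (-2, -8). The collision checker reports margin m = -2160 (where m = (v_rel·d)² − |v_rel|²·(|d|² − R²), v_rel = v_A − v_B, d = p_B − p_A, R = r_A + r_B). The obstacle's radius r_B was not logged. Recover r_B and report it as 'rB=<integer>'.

m = -2160
d = (14, 16);  v_rel = (4, 0),  |v_rel|² = 16
v_rel×d = (4)·(16) − (0)·(14) = 64
since m = R²·16 − 64²:  R² = (4096 + -2160) / 16 = 121
R = √121 = 11  ⇒  r_B = 11 − 3 = 8

rB=8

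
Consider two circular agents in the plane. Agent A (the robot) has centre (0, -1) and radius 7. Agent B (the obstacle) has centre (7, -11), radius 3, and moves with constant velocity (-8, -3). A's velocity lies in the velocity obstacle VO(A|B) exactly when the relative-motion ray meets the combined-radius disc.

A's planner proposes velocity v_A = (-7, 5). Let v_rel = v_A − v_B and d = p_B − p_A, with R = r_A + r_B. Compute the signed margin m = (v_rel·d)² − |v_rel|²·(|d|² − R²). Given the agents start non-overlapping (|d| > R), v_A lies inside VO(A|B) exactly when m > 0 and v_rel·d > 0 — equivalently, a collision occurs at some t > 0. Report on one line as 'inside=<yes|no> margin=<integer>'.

d = (7, -10),  |d|² = 149;  R = 7+3 = 10,  c = 149−10² = 49
v_rel = (1, 8),  |v_rel|² = 65;  v_rel·d = (1)·(7) + (8)·(-10) = -73
65·t² + 146·t + 49 = 0  ⇒  m = (-73)² − 65·49 = 2144
m = 2144 > 0,  v_rel·d = -73 < 0  ⇒  outside

inside=no margin=2144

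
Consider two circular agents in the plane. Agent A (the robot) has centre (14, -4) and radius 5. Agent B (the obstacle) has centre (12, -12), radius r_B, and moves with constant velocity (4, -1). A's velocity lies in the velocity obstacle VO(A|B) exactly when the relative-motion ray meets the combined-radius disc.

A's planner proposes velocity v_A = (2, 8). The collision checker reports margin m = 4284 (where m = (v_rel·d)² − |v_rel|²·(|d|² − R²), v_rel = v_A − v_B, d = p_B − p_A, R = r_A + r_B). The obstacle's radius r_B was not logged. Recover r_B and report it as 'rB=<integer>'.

m = 4284
d = (-2, -8);  v_rel = (-2, 9),  |v_rel|² = 85
v_rel×d = (-2)·(-8) − (9)·(-2) = 34
since m = R²·85 − 34²:  R² = (1156 + 4284) / 85 = 64
R = √64 = 8  ⇒  r_B = 8 − 5 = 3

rB=3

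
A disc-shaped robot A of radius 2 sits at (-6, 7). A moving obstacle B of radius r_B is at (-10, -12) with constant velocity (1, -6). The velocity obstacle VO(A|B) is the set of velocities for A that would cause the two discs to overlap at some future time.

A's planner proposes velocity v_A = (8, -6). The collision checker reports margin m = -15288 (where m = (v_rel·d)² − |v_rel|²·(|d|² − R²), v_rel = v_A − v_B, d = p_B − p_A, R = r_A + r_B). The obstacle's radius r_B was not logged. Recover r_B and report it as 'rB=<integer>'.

m = -15288
d = (-4, -19);  v_rel = (7, 0),  |v_rel|² = 49
v_rel×d = (7)·(-19) − (0)·(-4) = -133
since m = R²·49 − (-133)²:  R² = (17689 + -15288) / 49 = 49
R = √49 = 7  ⇒  r_B = 7 − 2 = 5

rB=5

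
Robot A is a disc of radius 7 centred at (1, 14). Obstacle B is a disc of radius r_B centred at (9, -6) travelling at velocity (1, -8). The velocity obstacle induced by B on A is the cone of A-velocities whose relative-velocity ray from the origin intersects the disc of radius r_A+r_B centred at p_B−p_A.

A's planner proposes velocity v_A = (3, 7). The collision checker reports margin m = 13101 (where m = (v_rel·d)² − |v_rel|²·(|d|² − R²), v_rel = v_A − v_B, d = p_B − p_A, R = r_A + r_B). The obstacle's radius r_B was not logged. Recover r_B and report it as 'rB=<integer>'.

m = 13101
d = (8, -20);  v_rel = (2, 15),  |v_rel|² = 229
v_rel×d = (2)·(-20) − (15)·(8) = -160
since m = R²·229 − (-160)²:  R² = (25600 + 13101) / 229 = 169
R = √169 = 13  ⇒  r_B = 13 − 7 = 6

rB=6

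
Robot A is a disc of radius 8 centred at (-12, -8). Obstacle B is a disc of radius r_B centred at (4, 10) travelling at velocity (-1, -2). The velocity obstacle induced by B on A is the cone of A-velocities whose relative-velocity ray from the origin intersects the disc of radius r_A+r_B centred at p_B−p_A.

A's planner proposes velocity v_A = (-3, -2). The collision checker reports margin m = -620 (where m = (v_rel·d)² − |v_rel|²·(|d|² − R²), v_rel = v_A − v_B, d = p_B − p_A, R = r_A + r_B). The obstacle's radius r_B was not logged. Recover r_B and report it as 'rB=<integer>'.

m = -620
d = (16, 18);  v_rel = (-2, 0),  |v_rel|² = 4
v_rel×d = (-2)·(18) − (0)·(16) = -36
since m = R²·4 − (-36)²:  R² = (1296 + -620) / 4 = 169
R = √169 = 13  ⇒  r_B = 13 − 8 = 5

rB=5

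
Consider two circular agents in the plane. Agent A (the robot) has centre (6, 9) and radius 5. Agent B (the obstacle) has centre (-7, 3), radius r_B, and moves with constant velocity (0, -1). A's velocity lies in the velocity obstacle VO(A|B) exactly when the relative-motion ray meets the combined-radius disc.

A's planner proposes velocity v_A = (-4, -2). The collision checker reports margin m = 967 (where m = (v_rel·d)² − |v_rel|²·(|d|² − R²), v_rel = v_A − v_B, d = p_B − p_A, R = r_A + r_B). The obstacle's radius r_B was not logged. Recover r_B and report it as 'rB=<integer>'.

m = 967
d = (-13, -6);  v_rel = (-4, -1),  |v_rel|² = 17
v_rel×d = (-4)·(-6) − (-1)·(-13) = 11
since m = R²·17 − 11²:  R² = (121 + 967) / 17 = 64
R = √64 = 8  ⇒  r_B = 8 − 5 = 3

rB=3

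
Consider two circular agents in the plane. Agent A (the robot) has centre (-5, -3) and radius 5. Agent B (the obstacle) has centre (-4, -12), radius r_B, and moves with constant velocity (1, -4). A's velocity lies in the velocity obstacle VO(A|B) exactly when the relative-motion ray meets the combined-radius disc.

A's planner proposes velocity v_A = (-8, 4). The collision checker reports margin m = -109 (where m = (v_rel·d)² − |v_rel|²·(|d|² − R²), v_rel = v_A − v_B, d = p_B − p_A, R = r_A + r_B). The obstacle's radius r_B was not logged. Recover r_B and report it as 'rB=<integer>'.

m = -109
d = (1, -9);  v_rel = (-9, 8),  |v_rel|² = 145
v_rel×d = (-9)·(-9) − (8)·(1) = 73
since m = R²·145 − 73²:  R² = (5329 + -109) / 145 = 36
R = √36 = 6  ⇒  r_B = 6 − 5 = 1

rB=1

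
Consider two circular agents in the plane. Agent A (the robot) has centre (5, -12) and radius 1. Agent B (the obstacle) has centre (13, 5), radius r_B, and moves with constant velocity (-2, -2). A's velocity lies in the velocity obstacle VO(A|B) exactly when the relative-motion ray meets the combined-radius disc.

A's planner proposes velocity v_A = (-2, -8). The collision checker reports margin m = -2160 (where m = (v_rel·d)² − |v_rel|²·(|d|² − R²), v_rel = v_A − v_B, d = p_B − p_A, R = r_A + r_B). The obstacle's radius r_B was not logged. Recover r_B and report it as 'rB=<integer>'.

m = -2160
d = (8, 17);  v_rel = (0, -6),  |v_rel|² = 36
v_rel×d = (0)·(17) − (-6)·(8) = 48
since m = R²·36 − 48²:  R² = (2304 + -2160) / 36 = 4
R = √4 = 2  ⇒  r_B = 2 − 1 = 1

rB=1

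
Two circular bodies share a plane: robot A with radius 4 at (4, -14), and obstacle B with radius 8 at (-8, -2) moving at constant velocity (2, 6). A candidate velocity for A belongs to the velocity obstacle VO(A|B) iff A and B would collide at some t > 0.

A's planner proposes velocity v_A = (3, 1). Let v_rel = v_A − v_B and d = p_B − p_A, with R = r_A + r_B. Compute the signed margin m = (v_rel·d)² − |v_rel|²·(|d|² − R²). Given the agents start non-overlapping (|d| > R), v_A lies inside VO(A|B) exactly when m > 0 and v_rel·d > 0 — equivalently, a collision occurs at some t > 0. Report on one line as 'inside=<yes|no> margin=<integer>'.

d = (-12, 12),  |d|² = 288;  R = 4+8 = 12,  c = 288−12² = 144
v_rel = (1, -5),  |v_rel|² = 26;  v_rel·d = (1)·(-12) + (-5)·(12) = -72
26·t² + 144·t + 144 = 0  ⇒  m = (-72)² − 26·144 = 1440
m = 1440 > 0,  v_rel·d = -72 < 0  ⇒  outside

inside=no margin=1440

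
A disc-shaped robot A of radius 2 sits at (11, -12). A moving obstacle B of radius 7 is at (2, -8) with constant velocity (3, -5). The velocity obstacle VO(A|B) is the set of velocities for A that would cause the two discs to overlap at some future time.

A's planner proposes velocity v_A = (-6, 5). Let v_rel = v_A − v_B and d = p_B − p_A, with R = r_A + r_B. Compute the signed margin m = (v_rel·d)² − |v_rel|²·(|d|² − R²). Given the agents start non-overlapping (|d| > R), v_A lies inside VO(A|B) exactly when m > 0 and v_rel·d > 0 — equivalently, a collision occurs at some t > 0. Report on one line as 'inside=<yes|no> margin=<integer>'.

d = (-9, 4),  |d|² = 97;  R = 2+7 = 9,  c = 97−9² = 16
v_rel = (-9, 10),  |v_rel|² = 181;  v_rel·d = (-9)·(-9) + (10)·(4) = 121
181·t² − 242·t + 16 = 0  ⇒  m = 121² − 181·16 = 11745
m = 11745 > 0,  v_rel·d = 121 > 0  ⇒  inside

inside=yes margin=11745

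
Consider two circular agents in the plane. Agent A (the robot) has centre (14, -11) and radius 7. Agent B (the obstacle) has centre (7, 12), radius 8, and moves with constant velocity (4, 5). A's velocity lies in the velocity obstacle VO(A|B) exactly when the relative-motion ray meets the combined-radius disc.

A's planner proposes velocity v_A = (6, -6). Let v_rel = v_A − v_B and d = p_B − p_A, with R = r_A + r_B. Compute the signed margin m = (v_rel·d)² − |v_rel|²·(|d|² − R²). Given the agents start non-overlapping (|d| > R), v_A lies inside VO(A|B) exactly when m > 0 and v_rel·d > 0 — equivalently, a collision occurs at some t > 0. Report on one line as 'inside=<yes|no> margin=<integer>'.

d = (-7, 23),  |d|² = 578;  R = 7+8 = 15,  c = 578−15² = 353
v_rel = (2, -11),  |v_rel|² = 125;  v_rel·d = (2)·(-7) + (-11)·(23) = -267
125·t² + 534·t + 353 = 0  ⇒  m = (-267)² − 125·353 = 27164
m = 27164 > 0,  v_rel·d = -267 < 0  ⇒  outside

inside=no margin=27164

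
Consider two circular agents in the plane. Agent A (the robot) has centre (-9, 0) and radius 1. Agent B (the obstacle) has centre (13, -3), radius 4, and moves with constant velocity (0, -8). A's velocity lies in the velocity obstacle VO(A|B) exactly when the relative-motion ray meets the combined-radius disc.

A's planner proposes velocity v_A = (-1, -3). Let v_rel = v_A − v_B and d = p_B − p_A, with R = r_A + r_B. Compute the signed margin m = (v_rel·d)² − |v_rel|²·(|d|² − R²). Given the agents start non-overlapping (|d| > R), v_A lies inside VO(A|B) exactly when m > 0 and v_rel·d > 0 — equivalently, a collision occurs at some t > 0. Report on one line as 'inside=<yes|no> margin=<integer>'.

d = (22, -3),  |d|² = 493;  R = 1+4 = 5,  c = 493−5² = 468
v_rel = (-1, 5),  |v_rel|² = 26;  v_rel·d = (-1)·(22) + (5)·(-3) = -37
26·t² + 74·t + 468 = 0  ⇒  m = (-37)² − 26·468 = -10799
m = -10799 < 0,  v_rel·d = -37 < 0  ⇒  outside

inside=no margin=-10799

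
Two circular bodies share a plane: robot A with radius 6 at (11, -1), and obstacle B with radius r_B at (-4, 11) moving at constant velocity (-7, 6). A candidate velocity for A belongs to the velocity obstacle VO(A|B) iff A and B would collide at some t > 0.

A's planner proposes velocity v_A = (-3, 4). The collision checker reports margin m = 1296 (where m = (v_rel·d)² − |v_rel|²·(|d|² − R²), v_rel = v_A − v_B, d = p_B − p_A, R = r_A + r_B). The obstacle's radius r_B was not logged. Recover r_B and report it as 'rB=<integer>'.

m = 1296
d = (-15, 12);  v_rel = (4, -2),  |v_rel|² = 20
v_rel×d = (4)·(12) − (-2)·(-15) = 18
since m = R²·20 − 18²:  R² = (324 + 1296) / 20 = 81
R = √81 = 9  ⇒  r_B = 9 − 6 = 3

rB=3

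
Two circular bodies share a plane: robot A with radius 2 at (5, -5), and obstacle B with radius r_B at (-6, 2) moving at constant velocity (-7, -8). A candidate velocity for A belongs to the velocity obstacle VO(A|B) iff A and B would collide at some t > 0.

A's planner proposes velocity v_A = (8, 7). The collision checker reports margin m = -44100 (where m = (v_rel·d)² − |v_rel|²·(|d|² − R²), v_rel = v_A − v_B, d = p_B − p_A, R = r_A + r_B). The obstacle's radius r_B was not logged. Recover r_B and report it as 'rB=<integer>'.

m = -44100
d = (-11, 7);  v_rel = (15, 15),  |v_rel|² = 450
v_rel×d = (15)·(7) − (15)·(-11) = 270
since m = R²·450 − 270²:  R² = (72900 + -44100) / 450 = 64
R = √64 = 8  ⇒  r_B = 8 − 2 = 6

rB=6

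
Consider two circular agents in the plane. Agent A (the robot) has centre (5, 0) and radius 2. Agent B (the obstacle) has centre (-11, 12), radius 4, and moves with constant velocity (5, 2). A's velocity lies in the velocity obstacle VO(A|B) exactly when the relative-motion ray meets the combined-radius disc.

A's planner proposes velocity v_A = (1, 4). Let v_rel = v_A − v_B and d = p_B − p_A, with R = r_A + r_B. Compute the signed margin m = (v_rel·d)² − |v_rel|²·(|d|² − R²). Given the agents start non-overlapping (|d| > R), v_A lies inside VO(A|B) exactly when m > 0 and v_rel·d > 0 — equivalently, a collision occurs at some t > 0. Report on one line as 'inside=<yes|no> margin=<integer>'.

d = (-16, 12),  |d|² = 400;  R = 2+4 = 6,  c = 400−6² = 364
v_rel = (-4, 2),  |v_rel|² = 20;  v_rel·d = (-4)·(-16) + (2)·(12) = 88
20·t² − 176·t + 364 = 0  ⇒  m = 88² − 20·364 = 464
m = 464 > 0,  v_rel·d = 88 > 0  ⇒  inside

inside=yes margin=464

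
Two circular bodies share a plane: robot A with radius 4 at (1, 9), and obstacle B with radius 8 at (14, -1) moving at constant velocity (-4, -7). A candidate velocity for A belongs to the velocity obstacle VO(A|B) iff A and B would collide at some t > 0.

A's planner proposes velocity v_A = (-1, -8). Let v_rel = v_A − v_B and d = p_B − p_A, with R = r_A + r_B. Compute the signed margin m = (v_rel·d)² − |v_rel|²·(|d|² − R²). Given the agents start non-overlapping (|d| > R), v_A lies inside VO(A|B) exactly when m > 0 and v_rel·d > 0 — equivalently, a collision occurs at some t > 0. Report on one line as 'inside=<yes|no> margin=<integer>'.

d = (13, -10),  |d|² = 269;  R = 4+8 = 12,  c = 269−12² = 125
v_rel = (3, -1),  |v_rel|² = 10;  v_rel·d = (3)·(13) + (-1)·(-10) = 49
10·t² − 98·t + 125 = 0  ⇒  m = 49² − 10·125 = 1151
m = 1151 > 0,  v_rel·d = 49 > 0  ⇒  inside

inside=yes margin=1151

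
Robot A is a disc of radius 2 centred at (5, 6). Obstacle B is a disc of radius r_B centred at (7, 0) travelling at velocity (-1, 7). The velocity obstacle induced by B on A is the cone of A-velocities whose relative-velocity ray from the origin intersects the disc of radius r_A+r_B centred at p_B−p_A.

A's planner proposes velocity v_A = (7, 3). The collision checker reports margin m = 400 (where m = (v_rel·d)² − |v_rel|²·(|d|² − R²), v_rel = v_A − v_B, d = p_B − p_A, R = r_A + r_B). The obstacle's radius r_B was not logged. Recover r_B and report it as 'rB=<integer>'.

m = 400
d = (2, -6);  v_rel = (8, -4),  |v_rel|² = 80
v_rel×d = (8)·(-6) − (-4)·(2) = -40
since m = R²·80 − (-40)²:  R² = (1600 + 400) / 80 = 25
R = √25 = 5  ⇒  r_B = 5 − 2 = 3

rB=3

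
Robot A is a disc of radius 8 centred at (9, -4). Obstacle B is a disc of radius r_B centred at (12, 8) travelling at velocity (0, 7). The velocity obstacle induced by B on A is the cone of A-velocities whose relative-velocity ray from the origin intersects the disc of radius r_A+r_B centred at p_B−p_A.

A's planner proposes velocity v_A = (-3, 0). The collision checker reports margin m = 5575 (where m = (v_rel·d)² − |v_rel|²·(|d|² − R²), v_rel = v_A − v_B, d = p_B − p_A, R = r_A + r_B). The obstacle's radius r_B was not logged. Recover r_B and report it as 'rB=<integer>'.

m = 5575
d = (3, 12);  v_rel = (-3, -7),  |v_rel|² = 58
v_rel×d = (-3)·(12) − (-7)·(3) = -15
since m = R²·58 − (-15)²:  R² = (225 + 5575) / 58 = 100
R = √100 = 10  ⇒  r_B = 10 − 8 = 2

rB=2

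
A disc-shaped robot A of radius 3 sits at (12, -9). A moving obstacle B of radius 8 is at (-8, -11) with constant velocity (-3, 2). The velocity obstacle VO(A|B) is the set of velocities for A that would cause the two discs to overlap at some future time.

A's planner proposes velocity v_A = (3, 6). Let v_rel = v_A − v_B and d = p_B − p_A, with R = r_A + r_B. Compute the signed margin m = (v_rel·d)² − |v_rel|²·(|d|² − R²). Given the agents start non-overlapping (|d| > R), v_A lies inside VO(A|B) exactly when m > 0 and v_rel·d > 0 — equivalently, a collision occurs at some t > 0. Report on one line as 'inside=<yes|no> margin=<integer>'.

d = (-20, -2),  |d|² = 404;  R = 3+8 = 11,  c = 404−11² = 283
v_rel = (6, 4),  |v_rel|² = 52;  v_rel·d = (6)·(-20) + (4)·(-2) = -128
52·t² + 256·t + 283 = 0  ⇒  m = (-128)² − 52·283 = 1668
m = 1668 > 0,  v_rel·d = -128 < 0  ⇒  outside

inside=no margin=1668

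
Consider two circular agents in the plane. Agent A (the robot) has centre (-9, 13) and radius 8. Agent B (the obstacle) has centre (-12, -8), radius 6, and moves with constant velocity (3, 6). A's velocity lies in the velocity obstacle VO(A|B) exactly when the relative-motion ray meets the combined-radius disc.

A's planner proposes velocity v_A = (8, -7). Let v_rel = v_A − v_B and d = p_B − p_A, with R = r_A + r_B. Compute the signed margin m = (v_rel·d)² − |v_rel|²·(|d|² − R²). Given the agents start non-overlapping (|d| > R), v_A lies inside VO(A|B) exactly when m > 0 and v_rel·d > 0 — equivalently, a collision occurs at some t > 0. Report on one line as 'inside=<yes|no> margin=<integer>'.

d = (-3, -21),  |d|² = 450;  R = 8+6 = 14,  c = 450−14² = 254
v_rel = (5, -13),  |v_rel|² = 194;  v_rel·d = (5)·(-3) + (-13)·(-21) = 258
194·t² − 516·t + 254 = 0  ⇒  m = 258² − 194·254 = 17288
m = 17288 > 0,  v_rel·d = 258 > 0  ⇒  inside

inside=yes margin=17288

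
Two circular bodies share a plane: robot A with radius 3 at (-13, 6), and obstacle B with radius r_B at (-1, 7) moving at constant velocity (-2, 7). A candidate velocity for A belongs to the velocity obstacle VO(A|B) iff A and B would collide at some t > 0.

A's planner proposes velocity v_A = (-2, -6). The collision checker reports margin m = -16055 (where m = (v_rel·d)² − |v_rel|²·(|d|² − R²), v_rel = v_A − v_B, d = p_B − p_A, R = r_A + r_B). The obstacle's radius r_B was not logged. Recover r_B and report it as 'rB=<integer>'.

m = -16055
d = (12, 1);  v_rel = (0, -13),  |v_rel|² = 169
v_rel×d = (0)·(1) − (-13)·(12) = 156
since m = R²·169 − 156²:  R² = (24336 + -16055) / 169 = 49
R = √49 = 7  ⇒  r_B = 7 − 3 = 4

rB=4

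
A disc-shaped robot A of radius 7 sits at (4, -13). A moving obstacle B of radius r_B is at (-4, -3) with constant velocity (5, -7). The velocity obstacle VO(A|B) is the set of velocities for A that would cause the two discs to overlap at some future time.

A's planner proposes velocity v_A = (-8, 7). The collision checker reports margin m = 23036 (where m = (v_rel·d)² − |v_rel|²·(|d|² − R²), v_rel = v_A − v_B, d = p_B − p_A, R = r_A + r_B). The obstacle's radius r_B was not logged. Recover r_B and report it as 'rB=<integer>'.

m = 23036
d = (-8, 10);  v_rel = (-13, 14),  |v_rel|² = 365
v_rel×d = (-13)·(10) − (14)·(-8) = -18
since m = R²·365 − (-18)²:  R² = (324 + 23036) / 365 = 64
R = √64 = 8  ⇒  r_B = 8 − 7 = 1

rB=1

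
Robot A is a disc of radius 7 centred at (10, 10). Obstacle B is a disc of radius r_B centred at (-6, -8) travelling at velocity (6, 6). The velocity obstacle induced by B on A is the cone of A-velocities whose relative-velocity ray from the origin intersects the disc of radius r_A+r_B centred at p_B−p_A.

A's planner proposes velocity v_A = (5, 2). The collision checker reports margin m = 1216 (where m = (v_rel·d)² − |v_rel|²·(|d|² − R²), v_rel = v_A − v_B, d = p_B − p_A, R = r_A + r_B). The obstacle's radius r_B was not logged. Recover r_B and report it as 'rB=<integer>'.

m = 1216
d = (-16, -18);  v_rel = (-1, -4),  |v_rel|² = 17
v_rel×d = (-1)·(-18) − (-4)·(-16) = -46
since m = R²·17 − (-46)²:  R² = (2116 + 1216) / 17 = 196
R = √196 = 14  ⇒  r_B = 14 − 7 = 7

rB=7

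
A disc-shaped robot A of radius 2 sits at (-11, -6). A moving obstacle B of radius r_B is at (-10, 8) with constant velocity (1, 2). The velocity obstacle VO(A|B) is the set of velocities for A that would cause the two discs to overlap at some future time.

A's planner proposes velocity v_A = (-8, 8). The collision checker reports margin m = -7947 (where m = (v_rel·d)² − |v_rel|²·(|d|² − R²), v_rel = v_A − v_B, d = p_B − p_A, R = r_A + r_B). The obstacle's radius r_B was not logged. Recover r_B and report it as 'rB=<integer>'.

m = -7947
d = (1, 14);  v_rel = (-9, 6),  |v_rel|² = 117
v_rel×d = (-9)·(14) − (6)·(1) = -132
since m = R²·117 − (-132)²:  R² = (17424 + -7947) / 117 = 81
R = √81 = 9  ⇒  r_B = 9 − 2 = 7

rB=7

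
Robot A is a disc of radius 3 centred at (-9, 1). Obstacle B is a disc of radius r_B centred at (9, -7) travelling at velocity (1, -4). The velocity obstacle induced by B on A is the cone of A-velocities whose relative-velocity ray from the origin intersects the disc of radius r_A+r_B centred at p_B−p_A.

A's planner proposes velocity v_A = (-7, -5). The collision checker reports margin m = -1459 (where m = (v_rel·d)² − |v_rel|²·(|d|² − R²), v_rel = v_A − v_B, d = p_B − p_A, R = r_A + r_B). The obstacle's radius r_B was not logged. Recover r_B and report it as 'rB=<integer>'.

m = -1459
d = (18, -8);  v_rel = (-8, -1),  |v_rel|² = 65
v_rel×d = (-8)·(-8) − (-1)·(18) = 82
since m = R²·65 − 82²:  R² = (6724 + -1459) / 65 = 81
R = √81 = 9  ⇒  r_B = 9 − 3 = 6

rB=6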